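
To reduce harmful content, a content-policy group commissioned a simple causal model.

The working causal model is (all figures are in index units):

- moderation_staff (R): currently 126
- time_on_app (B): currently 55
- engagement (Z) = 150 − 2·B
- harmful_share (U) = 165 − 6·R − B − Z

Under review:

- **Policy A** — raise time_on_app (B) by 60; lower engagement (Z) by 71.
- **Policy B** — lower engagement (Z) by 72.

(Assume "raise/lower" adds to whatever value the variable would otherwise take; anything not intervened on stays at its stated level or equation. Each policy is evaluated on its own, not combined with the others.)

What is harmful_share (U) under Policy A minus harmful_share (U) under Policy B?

Policy A (B + 60, Z − 71):
  R = 126
  B = 55 + 60 = 115
  Z = 150 − 2·115 (−71 from intervention) = -151
  U = 165 − 6·126 − 115 − (-151) = -555
Policy B (Z − 72):
  R = 126
  B = 55
  Z = 150 − 2·55 (−72 from intervention) = -32
  U = 165 − 6·126 − 55 − (-32) = -614
U: -555 − (-614) = 59

59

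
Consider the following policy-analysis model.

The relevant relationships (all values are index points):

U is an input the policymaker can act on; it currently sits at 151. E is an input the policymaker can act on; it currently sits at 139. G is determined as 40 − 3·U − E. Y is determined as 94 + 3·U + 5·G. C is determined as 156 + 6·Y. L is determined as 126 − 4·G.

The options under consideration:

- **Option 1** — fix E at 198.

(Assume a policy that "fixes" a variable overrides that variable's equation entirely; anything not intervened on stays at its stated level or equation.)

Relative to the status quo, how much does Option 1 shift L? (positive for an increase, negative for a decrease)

236

Baseline:
  U = 151
  E = 139
  G = 40 − 3·151 − 139 = -552
  L = 126 − 4·(-552) = 2334
Option 1 (E := 198):
  U = 151
  E = 198
  G = 40 − 3·151 − 198 = -611
  L = 126 − 4·(-611) = 2570
Change in L: 2570 − 2334 = 236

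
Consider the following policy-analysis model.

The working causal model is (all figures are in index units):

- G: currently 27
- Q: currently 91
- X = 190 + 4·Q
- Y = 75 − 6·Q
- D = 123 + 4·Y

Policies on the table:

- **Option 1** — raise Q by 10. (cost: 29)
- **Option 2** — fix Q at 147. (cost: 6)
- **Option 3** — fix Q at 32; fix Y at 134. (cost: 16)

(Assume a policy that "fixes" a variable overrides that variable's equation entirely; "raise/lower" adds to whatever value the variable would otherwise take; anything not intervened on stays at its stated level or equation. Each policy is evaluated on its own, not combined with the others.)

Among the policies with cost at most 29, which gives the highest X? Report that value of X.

778

Option 1 (Q + 10):
  Q = 91 + 10 = 101
  X = 190 + 4·101 = 594
Option 2 (Q := 147):
  Q = 147
  X = 190 + 4·147 = 778
Option 3 (Q := 32, Y := 134):
  Q = 32
  X = 190 + 4·32 = 318
Comparing — Option 1: X=594, Option 2: X=778, Option 3: X=318. Highest is 778 (Option 2).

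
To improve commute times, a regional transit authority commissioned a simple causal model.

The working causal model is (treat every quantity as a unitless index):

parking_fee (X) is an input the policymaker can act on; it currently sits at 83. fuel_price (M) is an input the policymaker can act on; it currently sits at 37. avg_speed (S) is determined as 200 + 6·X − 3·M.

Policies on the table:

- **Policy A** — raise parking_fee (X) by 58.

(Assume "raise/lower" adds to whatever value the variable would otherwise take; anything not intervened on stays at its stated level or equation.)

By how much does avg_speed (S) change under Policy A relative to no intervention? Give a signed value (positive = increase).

Baseline:
  X = 83
  M = 37
  S = 200 + 6·83 − 3·37 = 587
Policy A (X + 58):
  X = 83 + 58 = 141
  M = 37
  S = 200 + 6·141 − 3·37 = 935
Change in S: 935 − 587 = 348

348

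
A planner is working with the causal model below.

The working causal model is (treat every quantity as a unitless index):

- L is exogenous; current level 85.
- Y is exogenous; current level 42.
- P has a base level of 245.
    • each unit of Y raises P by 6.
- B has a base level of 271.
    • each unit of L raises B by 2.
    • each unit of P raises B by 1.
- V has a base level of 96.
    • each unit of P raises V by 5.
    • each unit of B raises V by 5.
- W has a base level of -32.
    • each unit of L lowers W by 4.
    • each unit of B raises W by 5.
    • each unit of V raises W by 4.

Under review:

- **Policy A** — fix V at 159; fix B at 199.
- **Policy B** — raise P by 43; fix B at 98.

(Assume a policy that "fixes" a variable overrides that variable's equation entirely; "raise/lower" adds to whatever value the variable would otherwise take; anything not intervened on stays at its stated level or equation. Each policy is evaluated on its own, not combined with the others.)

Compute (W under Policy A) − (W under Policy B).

Policy A (V := 159, B := 199):
  L = 85
  Y = 42
  P = 245 + 6·42 = 497
  B = 199
  V = 159
  W = -32 − 4·85 + 5·199 + 4·159 = 1259
Policy B (P + 43, B := 98):
  L = 85
  Y = 42
  P = 245 + 6·42 (+43 from intervention) = 540
  B = 98
  V = 96 + 5·540 + 5·98 = 3286
  W = -32 − 4·85 + 5·98 + 4·3286 = 13262
W: 1259 − 13262 = -12003

-12003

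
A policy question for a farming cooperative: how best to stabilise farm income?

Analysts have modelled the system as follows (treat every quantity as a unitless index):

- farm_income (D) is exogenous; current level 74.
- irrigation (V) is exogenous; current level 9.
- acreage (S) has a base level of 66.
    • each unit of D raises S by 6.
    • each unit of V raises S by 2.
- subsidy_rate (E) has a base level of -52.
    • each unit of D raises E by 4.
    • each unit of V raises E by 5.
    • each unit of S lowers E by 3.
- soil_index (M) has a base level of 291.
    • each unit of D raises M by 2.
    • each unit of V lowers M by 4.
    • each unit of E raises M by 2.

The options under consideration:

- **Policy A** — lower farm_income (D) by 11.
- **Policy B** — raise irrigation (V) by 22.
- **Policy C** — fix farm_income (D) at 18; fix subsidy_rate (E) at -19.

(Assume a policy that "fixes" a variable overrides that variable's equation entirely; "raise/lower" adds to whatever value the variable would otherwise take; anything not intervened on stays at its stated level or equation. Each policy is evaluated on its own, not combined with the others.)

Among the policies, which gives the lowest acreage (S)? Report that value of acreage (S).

Policy A (D − 11):
  D = 74 − 11 = 63
  V = 9
  S = 66 + 6·63 + 2·9 = 462
Policy B (V + 22):
  D = 74
  V = 9 + 22 = 31
  S = 66 + 6·74 + 2·31 = 572
Policy C (D := 18, E := -19):
  D = 18
  V = 9
  S = 66 + 6·18 + 2·9 = 192
Comparing — Policy A: S=462, Policy B: S=572, Policy C: S=192. Lowest is 192 (Policy C).

192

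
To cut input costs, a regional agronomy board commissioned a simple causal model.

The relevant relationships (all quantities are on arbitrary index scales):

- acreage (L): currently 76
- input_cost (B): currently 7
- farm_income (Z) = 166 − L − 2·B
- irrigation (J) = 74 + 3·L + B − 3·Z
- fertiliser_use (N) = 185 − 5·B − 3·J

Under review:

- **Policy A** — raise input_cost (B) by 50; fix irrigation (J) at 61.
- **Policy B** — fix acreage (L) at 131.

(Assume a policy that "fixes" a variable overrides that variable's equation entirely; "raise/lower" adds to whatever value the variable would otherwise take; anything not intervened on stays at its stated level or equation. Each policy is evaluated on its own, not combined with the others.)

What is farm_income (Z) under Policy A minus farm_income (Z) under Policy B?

Policy A (B + 50, J := 61):
  L = 76
  B = 7 + 50 = 57
  Z = 166 − 76 − 2·57 = -24
Policy B (L := 131):
  L = 131
  B = 7
  Z = 166 − 131 − 2·7 = 21
Z: -24 − 21 = -45

-45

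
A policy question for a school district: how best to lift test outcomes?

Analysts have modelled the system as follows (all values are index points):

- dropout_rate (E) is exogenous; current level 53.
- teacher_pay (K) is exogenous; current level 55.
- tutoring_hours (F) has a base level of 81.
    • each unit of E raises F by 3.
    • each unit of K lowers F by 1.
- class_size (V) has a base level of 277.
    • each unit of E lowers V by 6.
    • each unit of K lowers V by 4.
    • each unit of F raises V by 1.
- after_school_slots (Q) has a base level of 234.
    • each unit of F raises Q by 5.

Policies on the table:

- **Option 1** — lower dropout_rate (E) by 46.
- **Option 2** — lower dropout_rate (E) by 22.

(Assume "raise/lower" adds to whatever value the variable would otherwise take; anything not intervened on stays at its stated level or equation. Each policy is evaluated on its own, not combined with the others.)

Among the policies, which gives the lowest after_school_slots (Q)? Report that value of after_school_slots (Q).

469

Option 1 (E − 46):
  E = 53 − 46 = 7
  K = 55
  F = 81 + 3·7 − 55 = 47
  Q = 234 + 5·47 = 469
Option 2 (E − 22):
  E = 53 − 22 = 31
  K = 55
  F = 81 + 3·31 − 55 = 119
  Q = 234 + 5·119 = 829
Comparing — Option 1: Q=469, Option 2: Q=829. Lowest is 469 (Option 1).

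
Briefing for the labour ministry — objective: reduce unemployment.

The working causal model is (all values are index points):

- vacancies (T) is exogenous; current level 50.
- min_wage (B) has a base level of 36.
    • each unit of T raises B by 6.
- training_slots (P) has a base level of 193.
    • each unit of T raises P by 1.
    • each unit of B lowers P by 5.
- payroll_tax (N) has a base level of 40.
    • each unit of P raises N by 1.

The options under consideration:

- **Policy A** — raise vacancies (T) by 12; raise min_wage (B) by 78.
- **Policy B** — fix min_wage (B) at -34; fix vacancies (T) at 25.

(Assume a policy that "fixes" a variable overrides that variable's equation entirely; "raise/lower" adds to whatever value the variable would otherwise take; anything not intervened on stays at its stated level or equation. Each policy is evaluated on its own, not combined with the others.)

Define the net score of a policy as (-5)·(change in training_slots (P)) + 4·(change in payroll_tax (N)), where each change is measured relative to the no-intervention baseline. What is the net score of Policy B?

Baseline:
  T = 50
  B = 36 + 6·50 = 336
  P = 193 + 50 − 5·336 = -1437
  N = 40 + (-1437) = -1397
Policy B (B := -34, T := 25):
  T = 25
  B = -34
  P = 193 + 25 − 5·(-34) = 388
  N = 40 + 388 = 428
ΔP = 388 − (-1437) = 1825; ΔN = 428 − (-1397) = 1825
Score = (-5)·1825 + 4·1825 = -1825

-1825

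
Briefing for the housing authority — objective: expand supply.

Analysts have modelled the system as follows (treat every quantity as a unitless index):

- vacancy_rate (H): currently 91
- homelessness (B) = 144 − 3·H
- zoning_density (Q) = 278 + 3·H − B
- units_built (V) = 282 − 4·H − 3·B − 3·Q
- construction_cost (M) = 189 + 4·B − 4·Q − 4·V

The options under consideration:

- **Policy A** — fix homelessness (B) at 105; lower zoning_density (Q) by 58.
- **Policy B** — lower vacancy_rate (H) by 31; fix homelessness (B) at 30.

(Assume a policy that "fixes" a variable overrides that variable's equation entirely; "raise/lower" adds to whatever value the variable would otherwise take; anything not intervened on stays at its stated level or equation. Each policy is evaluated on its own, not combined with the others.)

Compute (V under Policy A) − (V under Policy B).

Policy A (B := 105, Q − 58):
  H = 91
  B = 105
  Q = 278 + 3·91 − 105 (−58 from intervention) = 388
  V = 282 − 4·91 − 3·105 − 3·388 = -1561
Policy B (H − 31, B := 30):
  H = 91 − 31 = 60
  B = 30
  Q = 278 + 3·60 − 30 = 428
  V = 282 − 4·60 − 3·30 − 3·428 = -1332
V: -1561 − (-1332) = -229

-229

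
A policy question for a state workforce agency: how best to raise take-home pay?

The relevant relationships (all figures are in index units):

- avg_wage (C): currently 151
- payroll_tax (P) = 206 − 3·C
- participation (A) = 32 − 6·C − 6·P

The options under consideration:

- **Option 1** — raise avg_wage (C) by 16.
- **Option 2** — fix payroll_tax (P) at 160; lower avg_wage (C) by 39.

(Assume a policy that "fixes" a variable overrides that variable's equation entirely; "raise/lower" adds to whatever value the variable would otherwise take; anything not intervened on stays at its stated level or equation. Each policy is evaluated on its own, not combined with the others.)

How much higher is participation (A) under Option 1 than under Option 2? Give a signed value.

2400

Option 1 (C + 16):
  C = 151 + 16 = 167
  P = 206 − 3·167 = -295
  A = 32 − 6·167 − 6·(-295) = 800
Option 2 (P := 160, C − 39):
  C = 151 − 39 = 112
  P = 160
  A = 32 − 6·112 − 6·160 = -1600
A: 800 − (-1600) = 2400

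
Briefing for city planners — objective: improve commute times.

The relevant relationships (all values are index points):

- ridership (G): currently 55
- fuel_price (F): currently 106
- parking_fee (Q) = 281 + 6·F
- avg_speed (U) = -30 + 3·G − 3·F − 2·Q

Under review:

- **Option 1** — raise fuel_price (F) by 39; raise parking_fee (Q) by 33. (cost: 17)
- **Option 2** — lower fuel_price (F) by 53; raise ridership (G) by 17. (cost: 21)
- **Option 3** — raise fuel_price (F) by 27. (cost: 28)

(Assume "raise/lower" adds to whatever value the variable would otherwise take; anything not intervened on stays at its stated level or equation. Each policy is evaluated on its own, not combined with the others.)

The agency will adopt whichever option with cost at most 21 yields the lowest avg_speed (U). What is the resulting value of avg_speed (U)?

-2668

Option 1 (F + 39, Q + 33):
  G = 55
  F = 106 + 39 = 145
  Q = 281 + 6·145 (+33 from intervention) = 1184
  U = -30 + 3·55 − 3·145 − 2·1184 = -2668
Option 2 (F − 53, G + 17):
  G = 55 + 17 = 72
  F = 106 − 53 = 53
  Q = 281 + 6·53 = 599
  U = -30 + 3·72 − 3·53 − 2·599 = -1171
Comparing — Option 1: U=-2668, Option 2: U=-1171. Lowest is -2668 (Option 1).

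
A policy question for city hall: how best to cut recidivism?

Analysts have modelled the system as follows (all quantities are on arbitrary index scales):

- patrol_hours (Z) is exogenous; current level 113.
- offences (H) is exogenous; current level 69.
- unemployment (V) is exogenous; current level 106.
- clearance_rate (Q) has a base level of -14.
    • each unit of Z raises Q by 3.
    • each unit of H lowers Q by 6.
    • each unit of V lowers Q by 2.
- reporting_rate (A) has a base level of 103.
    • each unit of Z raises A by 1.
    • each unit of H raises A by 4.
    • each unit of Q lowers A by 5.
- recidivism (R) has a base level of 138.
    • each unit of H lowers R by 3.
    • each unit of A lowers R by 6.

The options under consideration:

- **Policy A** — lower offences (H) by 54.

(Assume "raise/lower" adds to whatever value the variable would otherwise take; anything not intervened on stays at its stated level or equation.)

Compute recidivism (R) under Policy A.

-873

Policy A (H − 54):
  Z = 113
  H = 69 − 54 = 15
  V = 106
  Q = -14 + 3·113 − 6·15 − 2·106 = 23
  A = 103 + 113 + 4·15 − 5·23 = 161
  R = 138 − 3·15 − 6·161 = -873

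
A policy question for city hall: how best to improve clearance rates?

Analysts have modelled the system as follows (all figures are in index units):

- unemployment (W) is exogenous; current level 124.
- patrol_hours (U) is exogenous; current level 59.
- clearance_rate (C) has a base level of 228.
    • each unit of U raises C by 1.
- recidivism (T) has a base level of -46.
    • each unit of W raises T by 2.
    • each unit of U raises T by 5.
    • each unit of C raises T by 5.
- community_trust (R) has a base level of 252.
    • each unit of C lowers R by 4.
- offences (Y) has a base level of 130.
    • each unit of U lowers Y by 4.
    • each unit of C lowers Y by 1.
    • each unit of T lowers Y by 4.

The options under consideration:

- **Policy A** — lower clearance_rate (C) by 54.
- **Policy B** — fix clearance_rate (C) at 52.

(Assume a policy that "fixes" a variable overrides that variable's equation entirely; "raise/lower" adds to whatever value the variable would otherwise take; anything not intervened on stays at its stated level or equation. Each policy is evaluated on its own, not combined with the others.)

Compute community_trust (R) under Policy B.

Policy B (C := 52):
  U = 59
  C = 52
  R = 252 − 4·52 = 44

44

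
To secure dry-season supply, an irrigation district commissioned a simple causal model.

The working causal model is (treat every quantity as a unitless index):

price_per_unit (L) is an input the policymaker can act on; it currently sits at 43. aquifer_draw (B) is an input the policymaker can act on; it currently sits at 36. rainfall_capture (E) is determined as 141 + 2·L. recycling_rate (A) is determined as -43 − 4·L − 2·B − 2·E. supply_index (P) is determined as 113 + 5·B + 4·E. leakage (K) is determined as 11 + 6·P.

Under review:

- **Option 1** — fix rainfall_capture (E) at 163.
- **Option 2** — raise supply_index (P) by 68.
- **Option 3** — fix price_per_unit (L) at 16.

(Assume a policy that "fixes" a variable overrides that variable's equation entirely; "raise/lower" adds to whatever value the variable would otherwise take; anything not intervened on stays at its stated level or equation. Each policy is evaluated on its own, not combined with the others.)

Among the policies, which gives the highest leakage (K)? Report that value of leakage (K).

Option 1 (E := 163):
  L = 43
  B = 36
  E = 163
  P = 113 + 5·36 + 4·163 = 945
  K = 11 + 6·945 = 5681
Option 2 (P + 68):
  L = 43
  B = 36
  E = 141 + 2·43 = 227
  P = 113 + 5·36 + 4·227 (+68 from intervention) = 1269
  K = 11 + 6·1269 = 7625
Option 3 (L := 16):
  L = 16
  B = 36
  E = 141 + 2·16 = 173
  P = 113 + 5·36 + 4·173 = 985
  K = 11 + 6·985 = 5921
Comparing — Option 1: K=5681, Option 2: K=7625, Option 3: K=5921. Highest is 7625 (Option 2).

7625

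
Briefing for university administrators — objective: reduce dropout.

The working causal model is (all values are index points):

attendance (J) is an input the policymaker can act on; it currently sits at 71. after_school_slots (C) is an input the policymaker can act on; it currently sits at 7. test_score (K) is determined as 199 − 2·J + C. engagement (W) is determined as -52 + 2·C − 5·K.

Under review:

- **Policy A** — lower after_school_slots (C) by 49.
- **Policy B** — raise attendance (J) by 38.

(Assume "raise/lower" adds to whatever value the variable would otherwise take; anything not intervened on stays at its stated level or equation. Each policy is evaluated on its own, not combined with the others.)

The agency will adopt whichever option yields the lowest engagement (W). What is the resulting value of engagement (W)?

Policy A (C − 49):
  J = 71
  C = 7 − 49 = -42
  K = 199 − 2·71 + (-42) = 15
  W = -52 + 2·(-42) − 5·15 = -211
Policy B (J + 38):
  J = 71 + 38 = 109
  C = 7
  K = 199 − 2·109 + 7 = -12
  W = -52 + 2·7 − 5·(-12) = 22
Comparing — Policy A: W=-211, Policy B: W=22. Lowest is -211 (Policy A).

-211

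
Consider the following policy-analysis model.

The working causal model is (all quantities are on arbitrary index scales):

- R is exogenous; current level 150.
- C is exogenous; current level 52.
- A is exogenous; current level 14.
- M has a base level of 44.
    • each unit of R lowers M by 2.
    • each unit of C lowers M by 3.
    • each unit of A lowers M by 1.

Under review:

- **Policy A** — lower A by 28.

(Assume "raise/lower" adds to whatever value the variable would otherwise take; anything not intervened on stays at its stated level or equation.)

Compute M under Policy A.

-398

Policy A (A − 28):
  R = 150
  C = 52
  A = 14 − 28 = -14
  M = 44 − 2·150 − 3·52 − (-14) = -398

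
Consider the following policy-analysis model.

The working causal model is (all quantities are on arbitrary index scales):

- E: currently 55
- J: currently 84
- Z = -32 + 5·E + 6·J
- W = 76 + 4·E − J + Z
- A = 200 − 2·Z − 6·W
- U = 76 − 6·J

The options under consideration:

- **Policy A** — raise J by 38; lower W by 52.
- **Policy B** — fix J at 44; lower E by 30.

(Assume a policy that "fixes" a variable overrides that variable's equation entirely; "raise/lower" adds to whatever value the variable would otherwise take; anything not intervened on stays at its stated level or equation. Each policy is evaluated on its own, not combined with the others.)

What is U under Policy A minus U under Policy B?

-468

Policy A (J + 38, W − 52):
  J = 84 + 38 = 122
  U = 76 − 6·122 = -656
Policy B (J := 44, E − 30):
  J = 44
  U = 76 − 6·44 = -188
U: -656 − (-188) = -468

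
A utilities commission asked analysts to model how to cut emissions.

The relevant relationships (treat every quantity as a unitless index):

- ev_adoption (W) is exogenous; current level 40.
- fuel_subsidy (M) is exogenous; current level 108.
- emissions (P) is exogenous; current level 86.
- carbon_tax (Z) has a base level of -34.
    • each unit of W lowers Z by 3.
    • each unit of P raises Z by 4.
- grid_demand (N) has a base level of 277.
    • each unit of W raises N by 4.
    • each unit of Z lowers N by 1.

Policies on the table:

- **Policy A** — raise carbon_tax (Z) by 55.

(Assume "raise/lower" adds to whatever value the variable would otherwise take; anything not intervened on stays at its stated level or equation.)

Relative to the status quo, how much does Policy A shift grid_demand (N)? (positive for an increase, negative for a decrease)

Baseline:
  W = 40
  P = 86
  Z = -34 − 3·40 + 4·86 = 190
  N = 277 + 4·40 − 190 = 247
Policy A (Z + 55):
  W = 40
  P = 86
  Z = -34 − 3·40 + 4·86 (+55 from intervention) = 245
  N = 277 + 4·40 − 245 = 192
Change in N: 192 − 247 = -55

-55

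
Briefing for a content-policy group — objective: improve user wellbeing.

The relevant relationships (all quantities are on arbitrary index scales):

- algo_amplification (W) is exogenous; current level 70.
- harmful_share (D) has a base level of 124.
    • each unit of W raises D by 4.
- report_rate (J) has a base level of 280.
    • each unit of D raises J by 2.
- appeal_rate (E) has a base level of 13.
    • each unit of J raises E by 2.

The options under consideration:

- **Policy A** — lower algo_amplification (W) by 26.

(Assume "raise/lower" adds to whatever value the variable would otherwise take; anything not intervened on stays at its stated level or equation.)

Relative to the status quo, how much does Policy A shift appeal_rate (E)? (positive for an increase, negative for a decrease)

-416

Baseline:
  W = 70
  D = 124 + 4·70 = 404
  J = 280 + 2·404 = 1088
  E = 13 + 2·1088 = 2189
Policy A (W − 26):
  W = 70 − 26 = 44
  D = 124 + 4·44 = 300
  J = 280 + 2·300 = 880
  E = 13 + 2·880 = 1773
Change in E: 1773 − 2189 = -416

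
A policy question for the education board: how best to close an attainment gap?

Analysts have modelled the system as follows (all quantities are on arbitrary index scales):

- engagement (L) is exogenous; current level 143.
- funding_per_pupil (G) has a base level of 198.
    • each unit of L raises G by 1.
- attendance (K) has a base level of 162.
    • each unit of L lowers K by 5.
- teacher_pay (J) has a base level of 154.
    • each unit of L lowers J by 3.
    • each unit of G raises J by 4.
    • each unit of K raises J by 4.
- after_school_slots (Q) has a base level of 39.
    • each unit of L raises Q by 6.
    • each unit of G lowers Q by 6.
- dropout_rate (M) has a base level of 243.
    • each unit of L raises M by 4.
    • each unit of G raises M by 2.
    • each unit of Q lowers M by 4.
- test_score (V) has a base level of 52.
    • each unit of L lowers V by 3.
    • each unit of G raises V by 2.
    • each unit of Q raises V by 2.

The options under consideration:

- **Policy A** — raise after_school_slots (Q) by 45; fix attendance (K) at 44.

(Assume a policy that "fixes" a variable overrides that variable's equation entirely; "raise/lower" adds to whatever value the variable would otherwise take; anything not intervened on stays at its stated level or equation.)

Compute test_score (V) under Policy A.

Policy A (Q + 45, K := 44):
  L = 143
  G = 198 + 143 = 341
  Q = 39 + 6·143 − 6·341 (+45 from intervention) = -1104
  V = 52 − 3·143 + 2·341 + 2·(-1104) = -1903

-1903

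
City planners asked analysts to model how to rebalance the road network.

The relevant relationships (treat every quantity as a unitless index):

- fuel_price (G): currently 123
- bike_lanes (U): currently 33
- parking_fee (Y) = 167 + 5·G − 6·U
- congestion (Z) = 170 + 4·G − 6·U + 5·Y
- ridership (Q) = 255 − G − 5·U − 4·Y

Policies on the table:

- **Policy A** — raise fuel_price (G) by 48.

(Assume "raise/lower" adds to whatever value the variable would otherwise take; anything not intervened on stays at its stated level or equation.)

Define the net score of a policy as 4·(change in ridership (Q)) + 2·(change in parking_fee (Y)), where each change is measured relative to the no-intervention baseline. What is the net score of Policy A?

Baseline:
  G = 123
  U = 33
  Y = 167 + 5·123 − 6·33 = 584
  Q = 255 − 123 − 5·33 − 4·584 = -2369
Policy A (G + 48):
  G = 123 + 48 = 171
  U = 33
  Y = 167 + 5·171 − 6·33 = 824
  Q = 255 − 171 − 5·33 − 4·824 = -3377
ΔQ = -3377 − (-2369) = -1008; ΔY = 824 − 584 = 240
Score = 4·(-1008) + 2·240 = -3552

-3552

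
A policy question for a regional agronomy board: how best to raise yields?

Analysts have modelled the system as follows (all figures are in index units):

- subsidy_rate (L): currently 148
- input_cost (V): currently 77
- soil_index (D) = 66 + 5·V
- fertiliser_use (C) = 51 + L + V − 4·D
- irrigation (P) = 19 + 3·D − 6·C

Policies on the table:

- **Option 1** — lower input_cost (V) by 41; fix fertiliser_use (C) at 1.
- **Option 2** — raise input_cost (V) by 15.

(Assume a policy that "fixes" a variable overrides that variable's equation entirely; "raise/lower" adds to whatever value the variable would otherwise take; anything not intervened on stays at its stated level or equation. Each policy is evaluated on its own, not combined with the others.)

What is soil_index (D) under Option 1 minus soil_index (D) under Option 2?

-280

Option 1 (V − 41, C := 1):
  V = 77 − 41 = 36
  D = 66 + 5·36 = 246
Option 2 (V + 15):
  V = 77 + 15 = 92
  D = 66 + 5·92 = 526
D: 246 − 526 = -280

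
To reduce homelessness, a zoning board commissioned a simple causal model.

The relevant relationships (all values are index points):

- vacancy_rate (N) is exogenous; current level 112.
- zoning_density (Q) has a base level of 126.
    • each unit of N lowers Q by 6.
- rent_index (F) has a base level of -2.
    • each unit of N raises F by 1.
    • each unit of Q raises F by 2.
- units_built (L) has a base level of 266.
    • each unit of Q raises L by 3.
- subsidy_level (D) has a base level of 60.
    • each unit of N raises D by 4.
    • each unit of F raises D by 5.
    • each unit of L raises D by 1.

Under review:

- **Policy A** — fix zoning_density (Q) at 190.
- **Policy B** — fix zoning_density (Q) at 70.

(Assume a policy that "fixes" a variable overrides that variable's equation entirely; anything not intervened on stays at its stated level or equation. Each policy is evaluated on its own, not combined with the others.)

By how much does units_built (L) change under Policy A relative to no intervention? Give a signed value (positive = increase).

Baseline:
  N = 112
  Q = 126 − 6·112 = -546
  L = 266 + 3·(-546) = -1372
Policy A (Q := 190):
  N = 112
  Q = 190
  L = 266 + 3·190 = 836
Change in L: 836 − (-1372) = 2208

2208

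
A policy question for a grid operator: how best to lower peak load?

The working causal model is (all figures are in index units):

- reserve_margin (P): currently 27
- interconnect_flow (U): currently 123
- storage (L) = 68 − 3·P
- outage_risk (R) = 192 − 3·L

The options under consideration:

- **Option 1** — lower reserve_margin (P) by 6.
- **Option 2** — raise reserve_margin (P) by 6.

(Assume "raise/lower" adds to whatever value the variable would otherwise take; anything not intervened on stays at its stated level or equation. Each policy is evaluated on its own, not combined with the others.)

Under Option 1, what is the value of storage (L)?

5

Option 1 (P − 6):
  P = 27 − 6 = 21
  L = 68 − 3·21 = 5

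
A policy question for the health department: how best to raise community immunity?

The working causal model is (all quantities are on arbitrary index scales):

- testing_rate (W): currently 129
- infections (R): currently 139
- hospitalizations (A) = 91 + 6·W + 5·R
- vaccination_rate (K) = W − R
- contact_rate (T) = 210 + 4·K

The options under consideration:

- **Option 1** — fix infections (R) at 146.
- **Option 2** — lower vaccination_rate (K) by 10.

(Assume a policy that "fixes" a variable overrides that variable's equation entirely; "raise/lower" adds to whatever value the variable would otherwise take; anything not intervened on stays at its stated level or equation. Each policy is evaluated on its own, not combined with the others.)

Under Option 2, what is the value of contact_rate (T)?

130

Option 2 (K − 10):
  W = 129
  R = 139
  K = 0 + 129 − 139 (−10 from intervention) = -20
  T = 210 + 4·(-20) = 130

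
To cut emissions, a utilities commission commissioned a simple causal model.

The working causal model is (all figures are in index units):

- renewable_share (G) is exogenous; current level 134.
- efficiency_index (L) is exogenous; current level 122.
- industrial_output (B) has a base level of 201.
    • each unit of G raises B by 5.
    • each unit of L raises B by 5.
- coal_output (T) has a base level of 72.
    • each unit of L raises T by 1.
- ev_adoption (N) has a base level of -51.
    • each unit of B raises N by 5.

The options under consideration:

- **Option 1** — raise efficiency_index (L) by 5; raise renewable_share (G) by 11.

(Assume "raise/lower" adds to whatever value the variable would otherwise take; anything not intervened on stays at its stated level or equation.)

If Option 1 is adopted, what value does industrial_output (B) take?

Option 1 (L + 5, G + 11):
  G = 134 + 11 = 145
  L = 122 + 5 = 127
  B = 201 + 5·145 + 5·127 = 1561

1561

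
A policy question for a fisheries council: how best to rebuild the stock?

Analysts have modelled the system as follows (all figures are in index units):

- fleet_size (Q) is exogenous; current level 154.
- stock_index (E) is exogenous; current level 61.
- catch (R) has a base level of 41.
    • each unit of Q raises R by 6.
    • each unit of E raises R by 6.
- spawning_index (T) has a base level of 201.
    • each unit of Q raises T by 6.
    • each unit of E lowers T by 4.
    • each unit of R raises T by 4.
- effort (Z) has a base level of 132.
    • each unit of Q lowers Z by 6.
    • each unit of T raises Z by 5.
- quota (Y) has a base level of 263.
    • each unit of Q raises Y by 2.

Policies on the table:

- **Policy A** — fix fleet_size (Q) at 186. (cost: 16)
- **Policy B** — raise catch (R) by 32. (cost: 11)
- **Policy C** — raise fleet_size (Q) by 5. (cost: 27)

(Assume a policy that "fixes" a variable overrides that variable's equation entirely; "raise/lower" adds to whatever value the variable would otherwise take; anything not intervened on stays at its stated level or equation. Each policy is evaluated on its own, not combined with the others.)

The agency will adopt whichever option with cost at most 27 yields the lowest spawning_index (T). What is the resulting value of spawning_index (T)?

6333

Policy A (Q := 186):
  Q = 186
  E = 61
  R = 41 + 6·186 + 6·61 = 1523
  T = 201 + 6·186 − 4·61 + 4·1523 = 7165
Policy B (R + 32):
  Q = 154
  E = 61
  R = 41 + 6·154 + 6·61 (+32 from intervention) = 1363
  T = 201 + 6·154 − 4·61 + 4·1363 = 6333
Policy C (Q + 5):
  Q = 154 + 5 = 159
  E = 61
  R = 41 + 6·159 + 6·61 = 1361
  T = 201 + 6·159 − 4·61 + 4·1361 = 6355
Comparing — Policy A: T=7165, Policy B: T=6333, Policy C: T=6355. Lowest is 6333 (Policy B).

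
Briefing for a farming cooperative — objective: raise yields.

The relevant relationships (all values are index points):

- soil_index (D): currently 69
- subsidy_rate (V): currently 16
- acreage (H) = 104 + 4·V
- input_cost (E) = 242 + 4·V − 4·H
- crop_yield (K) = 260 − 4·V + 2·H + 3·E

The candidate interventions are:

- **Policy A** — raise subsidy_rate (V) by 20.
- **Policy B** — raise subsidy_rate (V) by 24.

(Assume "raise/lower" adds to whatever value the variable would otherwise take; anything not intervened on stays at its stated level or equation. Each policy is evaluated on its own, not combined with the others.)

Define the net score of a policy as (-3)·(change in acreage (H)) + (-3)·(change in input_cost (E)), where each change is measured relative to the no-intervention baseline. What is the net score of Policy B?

576

Baseline:
  V = 16
  H = 104 + 4·16 = 168
  E = 242 + 4·16 − 4·168 = -366
Policy B (V + 24):
  V = 16 + 24 = 40
  H = 104 + 4·40 = 264
  E = 242 + 4·40 − 4·264 = -654
ΔH = 264 − 168 = 96; ΔE = -654 − (-366) = -288
Score = (-3)·96 + (-3)·(-288) = 576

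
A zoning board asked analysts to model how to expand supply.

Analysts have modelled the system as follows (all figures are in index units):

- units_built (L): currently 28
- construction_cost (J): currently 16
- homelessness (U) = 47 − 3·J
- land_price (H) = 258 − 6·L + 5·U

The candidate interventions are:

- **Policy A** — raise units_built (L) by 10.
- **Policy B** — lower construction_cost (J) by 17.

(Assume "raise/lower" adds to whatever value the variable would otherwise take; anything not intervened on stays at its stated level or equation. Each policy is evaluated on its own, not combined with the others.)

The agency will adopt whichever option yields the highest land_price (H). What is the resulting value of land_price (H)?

340

Policy A (L + 10):
  L = 28 + 10 = 38
  J = 16
  U = 47 − 3·16 = -1
  H = 258 − 6·38 + 5·(-1) = 25
Policy B (J − 17):
  L = 28
  J = 16 − 17 = -1
  U = 47 − 3·(-1) = 50
  H = 258 − 6·28 + 5·50 = 340
Comparing — Policy A: H=25, Policy B: H=340. Highest is 340 (Policy B).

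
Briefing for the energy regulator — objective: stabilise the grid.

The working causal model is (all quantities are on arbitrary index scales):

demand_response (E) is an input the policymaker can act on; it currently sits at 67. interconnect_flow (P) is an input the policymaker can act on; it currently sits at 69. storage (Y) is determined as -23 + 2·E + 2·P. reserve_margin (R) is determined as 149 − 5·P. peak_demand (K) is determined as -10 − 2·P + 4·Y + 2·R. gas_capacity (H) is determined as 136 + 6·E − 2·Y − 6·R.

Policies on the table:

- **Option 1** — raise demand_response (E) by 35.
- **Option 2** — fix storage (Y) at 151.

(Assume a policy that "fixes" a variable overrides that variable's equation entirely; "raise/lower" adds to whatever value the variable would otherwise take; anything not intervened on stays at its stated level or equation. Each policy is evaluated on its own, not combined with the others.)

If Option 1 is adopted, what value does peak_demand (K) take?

736

Option 1 (E + 35):
  E = 67 + 35 = 102
  P = 69
  Y = -23 + 2·102 + 2·69 = 319
  R = 149 − 5·69 = -196
  K = -10 − 2·69 + 4·319 + 2·(-196) = 736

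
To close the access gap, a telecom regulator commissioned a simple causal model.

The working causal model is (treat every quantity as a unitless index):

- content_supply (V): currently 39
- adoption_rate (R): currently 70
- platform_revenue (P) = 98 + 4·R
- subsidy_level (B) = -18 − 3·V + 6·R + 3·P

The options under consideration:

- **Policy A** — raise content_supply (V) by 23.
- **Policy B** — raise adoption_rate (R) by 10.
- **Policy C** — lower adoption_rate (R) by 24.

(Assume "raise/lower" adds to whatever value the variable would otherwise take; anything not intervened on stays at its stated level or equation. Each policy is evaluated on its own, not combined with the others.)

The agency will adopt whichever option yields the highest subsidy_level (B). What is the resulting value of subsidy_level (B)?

1599

Policy A (V + 23):
  V = 39 + 23 = 62
  R = 70
  P = 98 + 4·70 = 378
  B = -18 − 3·62 + 6·70 + 3·378 = 1350
Policy B (R + 10):
  V = 39
  R = 70 + 10 = 80
  P = 98 + 4·80 = 418
  B = -18 − 3·39 + 6·80 + 3·418 = 1599
Policy C (R − 24):
  V = 39
  R = 70 − 24 = 46
  P = 98 + 4·46 = 282
  B = -18 − 3·39 + 6·46 + 3·282 = 987
Comparing — Policy A: B=1350, Policy B: B=1599, Policy C: B=987. Highest is 1599 (Policy B).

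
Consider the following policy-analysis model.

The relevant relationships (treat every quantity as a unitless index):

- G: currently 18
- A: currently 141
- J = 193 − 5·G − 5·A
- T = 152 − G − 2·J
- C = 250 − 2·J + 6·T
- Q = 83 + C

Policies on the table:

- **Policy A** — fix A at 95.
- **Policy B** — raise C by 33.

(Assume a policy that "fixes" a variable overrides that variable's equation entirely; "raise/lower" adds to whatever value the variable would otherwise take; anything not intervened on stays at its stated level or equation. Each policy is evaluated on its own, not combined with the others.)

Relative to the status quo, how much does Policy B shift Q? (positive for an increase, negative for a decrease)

Baseline:
  G = 18
  A = 141
  J = 193 − 5·18 − 5·141 = -602
  T = 152 − 18 − 2·(-602) = 1338
  C = 250 − 2·(-602) + 6·1338 = 9482
  Q = 83 + 9482 = 9565
Policy B (C + 33):
  G = 18
  A = 141
  J = 193 − 5·18 − 5·141 = -602
  T = 152 − 18 − 2·(-602) = 1338
  C = 250 − 2·(-602) + 6·1338 (+33 from intervention) = 9515
  Q = 83 + 9515 = 9598
Change in Q: 9598 − 9565 = 33

33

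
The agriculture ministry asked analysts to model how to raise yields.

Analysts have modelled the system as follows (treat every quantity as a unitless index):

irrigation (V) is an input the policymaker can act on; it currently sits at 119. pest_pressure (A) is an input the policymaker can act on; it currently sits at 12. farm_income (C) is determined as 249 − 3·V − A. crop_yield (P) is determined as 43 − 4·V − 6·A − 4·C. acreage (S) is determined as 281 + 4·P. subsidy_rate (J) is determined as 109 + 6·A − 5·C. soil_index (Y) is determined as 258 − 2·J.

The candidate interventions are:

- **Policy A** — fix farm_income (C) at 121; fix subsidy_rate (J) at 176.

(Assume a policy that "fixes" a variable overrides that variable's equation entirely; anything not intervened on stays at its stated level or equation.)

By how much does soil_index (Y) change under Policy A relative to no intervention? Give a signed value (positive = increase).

1210

Baseline:
  V = 119
  A = 12
  C = 249 − 3·119 − 12 = -120
  J = 109 + 6·12 − 5·(-120) = 781
  Y = 258 − 2·781 = -1304
Policy A (C := 121, J := 176):
  V = 119
  A = 12
  C = 121
  J = 176
  Y = 258 − 2·176 = -94
Change in Y: -94 − (-1304) = 1210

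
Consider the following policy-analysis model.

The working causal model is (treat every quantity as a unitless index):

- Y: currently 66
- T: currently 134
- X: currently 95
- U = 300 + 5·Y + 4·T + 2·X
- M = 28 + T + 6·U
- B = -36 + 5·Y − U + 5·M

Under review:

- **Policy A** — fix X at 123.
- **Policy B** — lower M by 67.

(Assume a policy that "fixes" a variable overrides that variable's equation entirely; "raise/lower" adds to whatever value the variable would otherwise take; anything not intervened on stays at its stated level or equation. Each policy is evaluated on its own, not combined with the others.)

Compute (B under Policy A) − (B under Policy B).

Policy A (X := 123):
  Y = 66
  T = 134
  X = 123
  U = 300 + 5·66 + 4·134 + 2·123 = 1412
  M = 28 + 134 + 6·1412 = 8634
  B = -36 + 5·66 − 1412 + 5·8634 = 42052
Policy B (M − 67):
  Y = 66
  T = 134
  X = 95
  U = 300 + 5·66 + 4·134 + 2·95 = 1356
  M = 28 + 134 + 6·1356 (−67 from intervention) = 8231
  B = -36 + 5·66 − 1356 + 5·8231 = 40093
B: 42052 − 40093 = 1959

1959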